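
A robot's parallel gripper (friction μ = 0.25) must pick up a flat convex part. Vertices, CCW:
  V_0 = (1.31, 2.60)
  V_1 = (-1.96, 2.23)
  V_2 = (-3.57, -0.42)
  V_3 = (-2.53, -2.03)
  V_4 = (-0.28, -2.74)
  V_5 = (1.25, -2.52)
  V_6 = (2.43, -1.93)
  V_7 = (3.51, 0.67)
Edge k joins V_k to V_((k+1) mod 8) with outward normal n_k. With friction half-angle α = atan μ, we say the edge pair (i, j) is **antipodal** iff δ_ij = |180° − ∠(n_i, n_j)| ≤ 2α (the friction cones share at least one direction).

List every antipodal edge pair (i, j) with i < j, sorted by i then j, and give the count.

α = atan 0.25 = 14.04°;  2α = 28.07°
n_0 = (-0.1124, +0.9937)
n_1 = (-0.8546, +0.5192)
n_2 = (-0.8400, -0.5426)
n_3 = (-0.3009, -0.9536)
n_4 = (+0.1423, -0.9898)
n_5 = (+0.4472, -0.8944)
n_6 = (+0.9235, -0.3836)
n_7 = (+0.6595, +0.7517)
  (0,1): δ = 127.74°  ·
  (0,2): δ = 63.59°  ·
  (0,3): δ = 23.97°  ✓
  (0,4): δ = 1.73°  ✓
  (0,5): δ = 20.11°  ✓
  (0,6): δ = 60.99°  ·
  (0,7): δ = 132.28°  ·
  (1,2): δ = 115.86°  ·
  (1,3): δ = 76.23°  ·
  (1,4): δ = 50.54°  ·
  (1,5): δ = 32.15°  ·
  (1,6): δ = 8.72°  ✓
  (1,7): δ = 80.02°  ·
  (2,3): δ = 140.37°  ·
  (2,4): δ = 114.68°  ·
  (2,5): δ = 96.30°  ·
  (2,6): δ = 55.42°  ·
  (2,7): δ = 15.88°  ✓
  (3,4): δ = 154.30°  ·
  (3,5): δ = 135.92°  ·
  (3,6): δ = 95.04°  ·
  (3,7): δ = 23.75°  ✓
  (4,5): δ = 161.62°  ·
  (4,6): δ = 120.74°  ·
  (4,7): δ = 49.44°  ·
  (5,6): δ = 139.12°  ·
  (5,7): δ = 67.82°  ·
  (6,7): δ = 108.70°  ·
antipodal pairs: 6

count = 6; pairs: (0,3), (0,4), (0,5), (1,6), (2,7), (3,7)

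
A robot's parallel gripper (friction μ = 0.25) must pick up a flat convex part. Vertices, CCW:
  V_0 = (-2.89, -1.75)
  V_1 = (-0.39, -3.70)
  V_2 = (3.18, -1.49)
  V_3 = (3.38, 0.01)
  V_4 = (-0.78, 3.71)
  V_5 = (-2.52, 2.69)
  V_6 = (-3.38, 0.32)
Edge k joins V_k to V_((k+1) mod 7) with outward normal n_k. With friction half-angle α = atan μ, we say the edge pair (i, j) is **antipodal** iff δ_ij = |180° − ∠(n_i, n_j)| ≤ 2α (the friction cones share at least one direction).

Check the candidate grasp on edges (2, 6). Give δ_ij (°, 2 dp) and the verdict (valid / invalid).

α = atan 0.25 = 14.04°;  2α = 28.07°
edge 2: e_2 = (+0.20, +1.50);  n_2 = (+0.9912, -0.1322)
edge 6: e_6 = (+0.49, -2.07);  n_6 = (-0.9731, -0.2303)
∠(n_2, n_6) = 159.09°
δ = |180° − 159.09°| = 20.91°
20.91° ≤ 2α = 28.07°  →  valid

δ = 20.91°, valid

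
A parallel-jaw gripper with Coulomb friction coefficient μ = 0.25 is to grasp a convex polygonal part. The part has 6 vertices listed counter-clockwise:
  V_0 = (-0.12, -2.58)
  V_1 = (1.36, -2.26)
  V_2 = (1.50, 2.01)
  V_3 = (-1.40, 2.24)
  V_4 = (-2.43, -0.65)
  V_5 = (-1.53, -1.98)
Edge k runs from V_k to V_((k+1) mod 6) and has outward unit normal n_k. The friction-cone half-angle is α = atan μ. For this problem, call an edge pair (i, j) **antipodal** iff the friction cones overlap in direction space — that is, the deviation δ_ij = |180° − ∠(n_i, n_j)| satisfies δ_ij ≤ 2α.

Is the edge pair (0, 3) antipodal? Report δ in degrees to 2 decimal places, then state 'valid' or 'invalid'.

α = atan 0.25 = 14.04°;  2α = 28.07°
edge 0: e_0 = (+1.48, +0.32);  n_0 = (+0.2113, -0.9774)
edge 3: e_3 = (-1.03, -2.89);  n_3 = (-0.9420, +0.3357)
∠(n_0, n_3) = 121.82°
δ = |180° − 121.82°| = 58.18°
58.18° > 2α = 28.07°  →  invalid

δ = 58.18°, invalid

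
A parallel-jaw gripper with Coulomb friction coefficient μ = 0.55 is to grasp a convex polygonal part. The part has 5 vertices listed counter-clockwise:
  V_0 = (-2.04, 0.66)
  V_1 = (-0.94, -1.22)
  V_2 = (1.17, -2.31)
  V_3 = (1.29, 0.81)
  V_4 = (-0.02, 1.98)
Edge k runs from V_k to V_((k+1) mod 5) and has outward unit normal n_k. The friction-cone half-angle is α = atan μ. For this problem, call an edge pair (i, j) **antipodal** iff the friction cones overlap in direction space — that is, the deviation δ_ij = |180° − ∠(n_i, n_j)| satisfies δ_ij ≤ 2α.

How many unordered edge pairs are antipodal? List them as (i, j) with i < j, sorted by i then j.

count = 4; pairs: (0,2), (0,3), (1,3), (2,4)

α = atan 0.55 = 28.81°;  2α = 57.62°
n_0 = (-0.8631, -0.5050)
n_1 = (-0.4590, -0.8885)
n_2 = (+0.9993, -0.0384)
n_3 = (+0.6661, +0.7458)
n_4 = (-0.5470, +0.8371)
  (0,1): δ = 147.65°  ·
  (0,2): δ = 32.53°  ✓
  (0,3): δ = 17.90°  ✓
  (0,4): δ = 92.83°  ·
  (1,2): δ = 64.88°  ·
  (1,3): δ = 14.45°  ✓
  (1,4): δ = 60.48°  ·
  (2,3): δ = 129.57°  ·
  (2,4): δ = 54.63°  ✓
  (3,4): δ = 105.07°  ·
antipodal pairs: 4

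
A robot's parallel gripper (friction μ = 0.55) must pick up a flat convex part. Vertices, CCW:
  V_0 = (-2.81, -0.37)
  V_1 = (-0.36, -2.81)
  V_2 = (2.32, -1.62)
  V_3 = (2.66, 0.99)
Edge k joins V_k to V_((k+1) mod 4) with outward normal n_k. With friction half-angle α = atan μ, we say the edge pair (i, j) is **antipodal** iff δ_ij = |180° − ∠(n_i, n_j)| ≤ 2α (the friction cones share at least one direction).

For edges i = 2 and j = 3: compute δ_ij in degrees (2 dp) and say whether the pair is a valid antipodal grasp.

α = atan 0.55 = 28.81°;  2α = 57.62°
edge 2: e_2 = (+0.34, +2.61);  n_2 = (+0.9916, -0.1292)
edge 3: e_3 = (-5.47, -1.36);  n_3 = (-0.2413, +0.9705)
∠(n_2, n_3) = 111.38°
δ = |180° − 111.38°| = 68.62°
68.62° > 2α = 57.62°  →  invalid

δ = 68.62°, invalid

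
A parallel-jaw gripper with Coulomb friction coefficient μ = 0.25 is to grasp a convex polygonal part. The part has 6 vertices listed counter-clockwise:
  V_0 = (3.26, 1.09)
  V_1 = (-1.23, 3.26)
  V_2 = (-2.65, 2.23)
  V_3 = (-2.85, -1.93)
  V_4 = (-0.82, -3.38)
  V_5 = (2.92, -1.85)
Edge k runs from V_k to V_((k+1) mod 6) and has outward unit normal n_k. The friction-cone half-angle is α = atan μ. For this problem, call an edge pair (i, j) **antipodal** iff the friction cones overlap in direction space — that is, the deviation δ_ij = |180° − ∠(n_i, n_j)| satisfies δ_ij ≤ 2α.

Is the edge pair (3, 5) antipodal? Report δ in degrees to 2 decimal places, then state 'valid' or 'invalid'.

α = atan 0.25 = 14.04°;  2α = 28.07°
edge 3: e_3 = (+2.03, -1.45);  n_3 = (-0.5812, -0.8137)
edge 5: e_5 = (+0.34, +2.94);  n_5 = (+0.9934, -0.1149)
∠(n_3, n_5) = 118.94°
δ = |180° − 118.94°| = 61.06°
61.06° > 2α = 28.07°  →  invalid

δ = 61.06°, invalid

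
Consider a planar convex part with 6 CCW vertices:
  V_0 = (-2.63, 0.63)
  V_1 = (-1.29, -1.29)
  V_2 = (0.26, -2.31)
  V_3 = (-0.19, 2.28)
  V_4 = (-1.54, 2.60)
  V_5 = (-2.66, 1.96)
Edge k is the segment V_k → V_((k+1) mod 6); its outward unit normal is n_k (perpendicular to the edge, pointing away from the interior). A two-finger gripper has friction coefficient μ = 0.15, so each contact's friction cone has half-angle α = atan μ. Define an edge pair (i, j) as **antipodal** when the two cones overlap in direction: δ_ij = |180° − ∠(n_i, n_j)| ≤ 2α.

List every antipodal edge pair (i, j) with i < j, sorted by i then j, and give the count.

count = 1; pairs: (2,5)

α = atan 0.15 = 8.53°;  2α = 17.06°
n_0 = (-0.8200, -0.5723)
n_1 = (-0.5497, -0.8354)
n_2 = (+0.9952, +0.0976)
n_3 = (+0.2306, +0.9730)
n_4 = (-0.4961, +0.8682)
n_5 = (-0.9997, -0.0226)
  (0,1): δ = 158.26°  ·
  (0,2): δ = 29.31°  ·
  (0,3): δ = 41.75°  ·
  (0,4): δ = 84.83°  ·
  (0,5): δ = 146.38°  ·
  (1,2): δ = 51.05°  ·
  (1,3): δ = 20.01°  ·
  (1,4): δ = 63.09°  ·
  (1,5): δ = 124.64°  ·
  (2,3): δ = 108.93°  ·
  (2,4): δ = 65.85°  ·
  (2,5): δ = 4.31°  ✓
  (3,4): δ = 136.92°  ·
  (3,5): δ = 75.37°  ·
  (4,5): δ = 118.45°  ·
antipodal pairs: 1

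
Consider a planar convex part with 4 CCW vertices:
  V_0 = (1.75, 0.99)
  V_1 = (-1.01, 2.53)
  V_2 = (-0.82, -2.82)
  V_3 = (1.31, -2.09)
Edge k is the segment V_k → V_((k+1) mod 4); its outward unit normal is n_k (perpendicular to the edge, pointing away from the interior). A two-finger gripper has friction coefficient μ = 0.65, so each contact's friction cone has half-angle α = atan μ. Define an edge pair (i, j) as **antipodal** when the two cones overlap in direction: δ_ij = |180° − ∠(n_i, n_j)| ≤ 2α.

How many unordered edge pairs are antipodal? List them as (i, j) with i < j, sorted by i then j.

α = atan 0.65 = 33.02°;  2α = 66.05°
n_0 = (+0.4873, +0.8733)
n_1 = (-0.9994, -0.0355)
n_2 = (+0.3242, -0.9460)
n_3 = (+0.9899, -0.1414)
  (0,1): δ = 58.81°  ✓
  (0,2): δ = 48.08°  ✓
  (0,3): δ = 111.03°  ·
  (1,2): δ = 73.12°  ·
  (1,3): δ = 10.16°  ✓
  (2,3): δ = 117.05°  ·
antipodal pairs: 3

count = 3; pairs: (0,1), (0,2), (1,3)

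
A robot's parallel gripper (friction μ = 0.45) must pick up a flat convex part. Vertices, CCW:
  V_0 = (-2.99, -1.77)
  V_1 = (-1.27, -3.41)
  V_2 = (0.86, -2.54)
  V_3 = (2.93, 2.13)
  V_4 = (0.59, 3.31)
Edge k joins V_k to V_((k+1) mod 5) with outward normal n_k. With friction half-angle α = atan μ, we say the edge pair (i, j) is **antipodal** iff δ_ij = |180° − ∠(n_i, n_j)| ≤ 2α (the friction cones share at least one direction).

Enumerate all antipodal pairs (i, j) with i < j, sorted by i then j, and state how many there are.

count = 3; pairs: (0,3), (1,4), (2,4)

α = atan 0.45 = 24.23°;  2α = 48.46°
n_0 = (-0.6901, -0.7237)
n_1 = (+0.3781, -0.9258)
n_2 = (+0.9142, -0.4052)
n_3 = (+0.4503, +0.8929)
n_4 = (-0.8174, +0.5761)
  (0,1): δ = 114.15°  ·
  (0,2): δ = 70.27°  ·
  (0,3): δ = 16.88°  ✓
  (0,4): δ = 98.46°  ·
  (1,2): δ = 136.12°  ·
  (1,3): δ = 48.98°  ·
  (1,4): δ = 32.61°  ✓
  (2,3): δ = 92.86°  ·
  (2,4): δ = 11.27°  ✓
  (3,4): δ = 98.41°  ·
antipodal pairs: 3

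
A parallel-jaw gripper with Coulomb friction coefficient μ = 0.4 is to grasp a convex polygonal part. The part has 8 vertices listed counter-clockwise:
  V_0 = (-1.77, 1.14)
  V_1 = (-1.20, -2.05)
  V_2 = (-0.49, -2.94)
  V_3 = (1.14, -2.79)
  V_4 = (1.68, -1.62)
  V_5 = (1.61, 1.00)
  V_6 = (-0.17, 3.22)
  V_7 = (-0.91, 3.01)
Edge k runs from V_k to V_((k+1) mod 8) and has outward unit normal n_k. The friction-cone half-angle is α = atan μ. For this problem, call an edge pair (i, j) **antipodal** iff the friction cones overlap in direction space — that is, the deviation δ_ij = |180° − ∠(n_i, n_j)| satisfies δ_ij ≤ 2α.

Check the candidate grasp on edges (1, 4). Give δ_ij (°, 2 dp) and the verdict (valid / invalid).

δ = 37.05°, valid

α = atan 0.4 = 21.80°;  2α = 43.60°
edge 1: e_1 = (+0.71, -0.89);  n_1 = (-0.7817, -0.6236)
edge 4: e_4 = (-0.07, +2.62);  n_4 = (+0.9996, +0.0267)
∠(n_1, n_4) = 142.95°
δ = |180° − 142.95°| = 37.05°
37.05° ≤ 2α = 43.60°  →  valid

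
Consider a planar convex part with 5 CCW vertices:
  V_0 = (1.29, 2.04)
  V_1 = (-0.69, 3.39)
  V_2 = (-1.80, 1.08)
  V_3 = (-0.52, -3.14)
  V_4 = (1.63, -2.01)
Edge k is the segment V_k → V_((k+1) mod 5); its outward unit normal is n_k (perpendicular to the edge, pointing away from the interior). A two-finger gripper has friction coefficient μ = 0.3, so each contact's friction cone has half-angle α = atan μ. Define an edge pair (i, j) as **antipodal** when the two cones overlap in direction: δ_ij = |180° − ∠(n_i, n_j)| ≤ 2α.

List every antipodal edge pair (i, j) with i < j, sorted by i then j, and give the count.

count = 2; pairs: (1,4), (2,4)

α = atan 0.3 = 16.70°;  2α = 33.40°
n_0 = (+0.5633, +0.8262)
n_1 = (-0.9013, +0.4331)
n_2 = (-0.9569, -0.2903)
n_3 = (+0.4652, -0.8852)
n_4 = (+0.9965, +0.0837)
  (0,1): δ = 81.38°  ·
  (0,2): δ = 38.84°  ·
  (0,3): δ = 62.01°  ·
  (0,4): δ = 129.09°  ·
  (1,2): δ = 137.46°  ·
  (1,3): δ = 36.61°  ·
  (1,4): δ = 30.46°  ✓
  (2,3): δ = 79.15°  ·
  (2,4): δ = 12.07°  ✓
  (3,4): δ = 112.93°  ·
antipodal pairs: 2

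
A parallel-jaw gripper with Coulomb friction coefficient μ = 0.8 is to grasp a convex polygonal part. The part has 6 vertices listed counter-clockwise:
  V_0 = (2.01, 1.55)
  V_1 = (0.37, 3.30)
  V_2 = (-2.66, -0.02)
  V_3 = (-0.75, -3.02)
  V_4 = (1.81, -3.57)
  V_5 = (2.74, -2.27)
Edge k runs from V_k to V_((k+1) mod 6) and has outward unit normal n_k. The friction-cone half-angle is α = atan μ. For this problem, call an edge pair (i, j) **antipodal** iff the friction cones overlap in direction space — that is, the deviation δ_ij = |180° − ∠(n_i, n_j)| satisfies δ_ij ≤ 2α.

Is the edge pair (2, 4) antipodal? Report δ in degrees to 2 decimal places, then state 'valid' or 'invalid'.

δ = 68.06°, valid

α = atan 0.8 = 38.66°;  2α = 77.32°
edge 2: e_2 = (+1.91, -3.00);  n_2 = (-0.8435, -0.5371)
edge 4: e_4 = (+0.93, +1.30);  n_4 = (+0.8133, -0.5818)
∠(n_2, n_4) = 111.94°
δ = |180° − 111.94°| = 68.06°
68.06° ≤ 2α = 77.32°  →  valid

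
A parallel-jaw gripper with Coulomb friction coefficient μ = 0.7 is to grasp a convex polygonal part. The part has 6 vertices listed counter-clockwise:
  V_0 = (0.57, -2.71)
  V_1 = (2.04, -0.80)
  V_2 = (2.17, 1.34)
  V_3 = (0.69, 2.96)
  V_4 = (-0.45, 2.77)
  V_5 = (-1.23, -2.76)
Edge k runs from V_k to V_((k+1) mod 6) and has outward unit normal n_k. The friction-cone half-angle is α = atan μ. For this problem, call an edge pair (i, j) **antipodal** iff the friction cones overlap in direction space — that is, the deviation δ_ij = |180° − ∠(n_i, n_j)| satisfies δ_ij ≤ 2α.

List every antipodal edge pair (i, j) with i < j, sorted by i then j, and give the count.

α = atan 0.7 = 34.99°;  2α = 69.98°
n_0 = (+0.7925, -0.6099)
n_1 = (+0.9982, -0.0606)
n_2 = (+0.7383, +0.6745)
n_3 = (-0.1644, +0.9864)
n_4 = (-0.9902, +0.1397)
n_5 = (+0.0278, -0.9996)
  (0,1): δ = 145.89°  ·
  (0,2): δ = 100.00°  ·
  (0,3): δ = 42.95°  ✓
  (0,4): δ = 29.55°  ✓
  (0,5): δ = 129.17°  ·
  (1,2): δ = 134.11°  ·
  (1,3): δ = 77.06°  ·
  (1,4): δ = 4.55°  ✓
  (1,5): δ = 95.07°  ·
  (2,3): δ = 122.95°  ·
  (2,4): δ = 50.44°  ✓
  (2,5): δ = 49.18°  ✓
  (3,4): δ = 107.49°  ·
  (3,5): δ = 7.87°  ✓
  (4,5): δ = 80.38°  ·
antipodal pairs: 6

count = 6; pairs: (0,3), (0,4), (1,4), (2,4), (2,5), (3,5)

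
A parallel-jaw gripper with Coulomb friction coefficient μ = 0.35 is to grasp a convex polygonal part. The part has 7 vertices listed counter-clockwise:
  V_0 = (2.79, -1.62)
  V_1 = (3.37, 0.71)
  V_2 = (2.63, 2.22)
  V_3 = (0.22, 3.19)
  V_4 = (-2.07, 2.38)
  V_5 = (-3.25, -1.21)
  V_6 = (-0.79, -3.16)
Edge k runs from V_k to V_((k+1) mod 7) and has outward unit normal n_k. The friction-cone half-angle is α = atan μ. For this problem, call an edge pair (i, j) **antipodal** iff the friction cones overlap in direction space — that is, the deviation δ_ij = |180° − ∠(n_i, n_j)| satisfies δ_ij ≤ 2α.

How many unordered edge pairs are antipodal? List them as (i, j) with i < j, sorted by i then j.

count = 4; pairs: (0,4), (1,5), (2,5), (3,6)

α = atan 0.35 = 19.29°;  2α = 38.58°
n_0 = (+0.9704, -0.2416)
n_1 = (+0.8980, +0.4401)
n_2 = (+0.3734, +0.9277)
n_3 = (-0.3335, +0.9428)
n_4 = (-0.9500, +0.3123)
n_5 = (-0.6212, -0.7837)
n_6 = (+0.3952, -0.9186)
  (0,1): δ = 139.91°  ·
  (0,2): δ = 97.95°  ·
  (0,3): δ = 56.54°  ·
  (0,4): δ = 4.22°  ✓
  (0,5): δ = 65.58°  ·
  (0,6): δ = 127.25°  ·
  (1,2): δ = 138.03°  ·
  (1,3): δ = 96.63°  ·
  (1,4): δ = 44.30°  ·
  (1,5): δ = 25.49°  ✓
  (1,6): δ = 87.17°  ·
  (2,3): δ = 138.60°  ·
  (2,4): δ = 86.27°  ·
  (2,5): δ = 16.48°  ✓
  (2,6): δ = 45.20°  ·
  (3,4): δ = 127.67°  ·
  (3,5): δ = 57.88°  ·
  (3,6): δ = 3.80°  ✓
  (4,5): δ = 110.21°  ·
  (4,6): δ = 48.53°  ·
  (5,6): δ = 118.32°  ·
antipodal pairs: 4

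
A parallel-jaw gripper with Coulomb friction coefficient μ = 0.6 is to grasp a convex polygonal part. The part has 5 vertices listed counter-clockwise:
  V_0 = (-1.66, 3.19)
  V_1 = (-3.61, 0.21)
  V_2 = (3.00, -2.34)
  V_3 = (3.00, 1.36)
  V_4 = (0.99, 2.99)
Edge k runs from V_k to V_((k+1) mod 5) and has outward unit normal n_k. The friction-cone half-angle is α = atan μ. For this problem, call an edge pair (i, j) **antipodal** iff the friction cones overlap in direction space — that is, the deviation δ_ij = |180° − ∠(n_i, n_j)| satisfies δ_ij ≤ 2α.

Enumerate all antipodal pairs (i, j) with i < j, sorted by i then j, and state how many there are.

count = 3; pairs: (0,2), (1,3), (1,4)

α = atan 0.6 = 30.96°;  2α = 61.93°
n_0 = (-0.8368, +0.5476)
n_1 = (-0.3599, -0.9330)
n_2 = (+1.0000, -0.0000)
n_3 = (+0.6299, +0.7767)
n_4 = (+0.0753, +0.9972)
  (0,1): δ = 77.90°  ·
  (0,2): δ = 33.20°  ✓
  (0,3): δ = 84.16°  ·
  (0,4): δ = 118.88°  ·
  (1,2): δ = 68.90°  ·
  (1,3): δ = 17.94°  ✓
  (1,4): δ = 16.78°  ✓
  (2,3): δ = 129.04°  ·
  (2,4): δ = 94.32°  ·
  (3,4): δ = 145.28°  ·
antipodal pairs: 3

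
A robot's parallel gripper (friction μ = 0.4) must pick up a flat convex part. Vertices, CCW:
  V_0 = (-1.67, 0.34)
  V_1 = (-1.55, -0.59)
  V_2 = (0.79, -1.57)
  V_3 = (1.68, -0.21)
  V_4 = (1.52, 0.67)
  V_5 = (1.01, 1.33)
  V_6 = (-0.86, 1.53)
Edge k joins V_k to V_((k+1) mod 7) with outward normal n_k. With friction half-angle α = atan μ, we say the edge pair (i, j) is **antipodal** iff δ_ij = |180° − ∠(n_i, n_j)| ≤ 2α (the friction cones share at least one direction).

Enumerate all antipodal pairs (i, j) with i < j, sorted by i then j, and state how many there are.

α = atan 0.4 = 21.80°;  2α = 43.60°
n_0 = (-0.9918, -0.1280)
n_1 = (-0.3863, -0.9224)
n_2 = (+0.8368, -0.5476)
n_3 = (+0.9839, +0.1789)
n_4 = (+0.7913, +0.6114)
n_5 = (+0.1063, +0.9943)
n_6 = (-0.8267, +0.5627)
  (0,1): δ = 120.08°  ·
  (0,2): δ = 40.55°  ✓
  (0,3): δ = 2.95°  ✓
  (0,4): δ = 30.34°  ✓
  (0,5): δ = 76.54°  ·
  (0,6): δ = 138.41°  ·
  (1,2): δ = 100.48°  ·
  (1,3): δ = 56.97°  ·
  (1,4): δ = 29.58°  ✓
  (1,5): δ = 16.62°  ✓
  (1,6): δ = 78.48°  ·
  (2,3): δ = 136.49°  ·
  (2,4): δ = 109.10°  ·
  (2,5): δ = 62.90°  ·
  (2,6): δ = 1.04°  ✓
  (3,4): δ = 152.61°  ·
  (3,5): δ = 106.41°  ·
  (3,6): δ = 44.55°  ·
  (4,5): δ = 133.80°  ·
  (4,6): δ = 71.94°  ·
  (5,6): δ = 118.14°  ·
antipodal pairs: 6

count = 6; pairs: (0,2), (0,3), (0,4), (1,4), (1,5), (2,6)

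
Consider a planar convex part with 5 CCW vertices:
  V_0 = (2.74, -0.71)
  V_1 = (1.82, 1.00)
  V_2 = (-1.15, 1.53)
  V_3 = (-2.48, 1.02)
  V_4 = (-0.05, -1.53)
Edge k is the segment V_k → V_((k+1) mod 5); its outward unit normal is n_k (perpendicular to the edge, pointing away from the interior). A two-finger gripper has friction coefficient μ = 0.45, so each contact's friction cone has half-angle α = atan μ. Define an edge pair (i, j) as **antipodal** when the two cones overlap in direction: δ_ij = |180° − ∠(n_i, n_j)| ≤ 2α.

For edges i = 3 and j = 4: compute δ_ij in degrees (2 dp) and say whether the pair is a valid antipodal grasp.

α = atan 0.45 = 24.23°;  2α = 48.46°
edge 3: e_3 = (+2.43, -2.55);  n_3 = (-0.7239, -0.6899)
edge 4: e_4 = (+2.79, +0.82);  n_4 = (+0.2820, -0.9594)
∠(n_3, n_4) = 62.76°
δ = |180° − 62.76°| = 117.24°
117.24° > 2α = 48.46°  →  invalid

δ = 117.24°, invalid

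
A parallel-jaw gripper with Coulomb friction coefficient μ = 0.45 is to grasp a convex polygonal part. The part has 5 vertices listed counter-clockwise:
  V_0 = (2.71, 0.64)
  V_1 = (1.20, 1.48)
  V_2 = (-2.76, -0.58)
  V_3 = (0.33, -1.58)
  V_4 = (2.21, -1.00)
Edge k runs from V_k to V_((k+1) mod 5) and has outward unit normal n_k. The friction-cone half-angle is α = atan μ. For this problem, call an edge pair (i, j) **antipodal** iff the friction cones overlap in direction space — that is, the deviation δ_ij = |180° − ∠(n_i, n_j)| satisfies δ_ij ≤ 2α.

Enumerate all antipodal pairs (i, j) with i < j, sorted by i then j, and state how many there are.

α = atan 0.45 = 24.23°;  2α = 48.46°
n_0 = (+0.4861, +0.8739)
n_1 = (-0.4615, +0.8871)
n_2 = (-0.3079, -0.9514)
n_3 = (+0.2948, -0.9556)
n_4 = (+0.9565, -0.2916)
  (0,1): δ = 123.43°  ·
  (0,2): δ = 11.15°  ✓
  (0,3): δ = 46.23°  ✓
  (0,4): δ = 102.13°  ·
  (1,2): δ = 45.42°  ✓
  (1,3): δ = 10.34°  ✓
  (1,4): δ = 45.56°  ✓
  (2,3): δ = 144.92°  ·
  (2,4): δ = 89.02°  ·
  (3,4): δ = 124.10°  ·
antipodal pairs: 5

count = 5; pairs: (0,2), (0,3), (1,2), (1,3), (1,4)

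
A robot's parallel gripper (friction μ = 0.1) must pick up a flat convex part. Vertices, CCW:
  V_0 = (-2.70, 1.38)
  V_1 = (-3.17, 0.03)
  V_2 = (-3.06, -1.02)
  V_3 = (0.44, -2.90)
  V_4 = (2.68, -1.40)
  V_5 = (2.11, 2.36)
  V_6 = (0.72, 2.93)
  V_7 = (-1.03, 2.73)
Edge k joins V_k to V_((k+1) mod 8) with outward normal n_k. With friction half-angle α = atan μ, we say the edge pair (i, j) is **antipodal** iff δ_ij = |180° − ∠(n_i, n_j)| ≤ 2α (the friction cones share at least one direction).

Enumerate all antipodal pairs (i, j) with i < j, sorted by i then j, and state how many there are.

count = 3; pairs: (1,4), (2,5), (3,7)

α = atan 0.1 = 5.71°;  2α = 11.42°
n_0 = (-0.9444, +0.3288)
n_1 = (-0.9946, -0.1042)
n_2 = (-0.4732, -0.8810)
n_3 = (+0.5564, -0.8309)
n_4 = (+0.9887, +0.1499)
n_5 = (+0.3794, +0.9252)
n_6 = (-0.1135, +0.9935)
n_7 = (-0.6287, +0.7777)
  (0,1): δ = 154.82°  ·
  (0,2): δ = 99.05°  ·
  (0,3): δ = 37.00°  ·
  (0,4): δ = 27.82°  ·
  (0,5): δ = 86.90°  ·
  (0,6): δ = 115.72°  ·
  (0,7): δ = 148.15°  ·
  (1,2): δ = 124.22°  ·
  (1,3): δ = 62.17°  ·
  (1,4): δ = 2.64°  ✓
  (1,5): δ = 61.72°  ·
  (1,6): δ = 90.54°  ·
  (1,7): δ = 122.97°  ·
  (2,3): δ = 117.95°  ·
  (2,4): δ = 53.14°  ·
  (2,5): δ = 5.94°  ✓
  (2,6): δ = 34.76°  ·
  (2,7): δ = 67.19°  ·
  (3,4): δ = 115.19°  ·
  (3,5): δ = 56.11°  ·
  (3,6): δ = 27.29°  ·
  (3,7): δ = 5.14°  ✓
  (4,5): δ = 120.92°  ·
  (4,6): δ = 92.10°  ·
  (4,7): δ = 59.67°  ·
  (5,6): δ = 151.18°  ·
  (5,7): δ = 118.75°  ·
  (6,7): δ = 147.57°  ·
antipodal pairs: 3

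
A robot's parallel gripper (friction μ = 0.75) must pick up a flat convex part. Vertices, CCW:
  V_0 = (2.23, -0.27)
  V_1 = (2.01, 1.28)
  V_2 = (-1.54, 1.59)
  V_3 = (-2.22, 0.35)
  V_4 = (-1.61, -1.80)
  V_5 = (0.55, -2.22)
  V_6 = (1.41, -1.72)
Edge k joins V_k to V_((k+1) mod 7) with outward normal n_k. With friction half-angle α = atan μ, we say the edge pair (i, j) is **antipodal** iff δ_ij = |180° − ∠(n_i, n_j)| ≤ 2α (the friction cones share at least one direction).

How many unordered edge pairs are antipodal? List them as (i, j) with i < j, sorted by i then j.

α = atan 0.75 = 36.87°;  2α = 73.74°
n_0 = (+0.9901, +0.1405)
n_1 = (+0.0870, +0.9962)
n_2 = (-0.8768, +0.4808)
n_3 = (-0.9620, -0.2729)
n_4 = (-0.1909, -0.9816)
n_5 = (+0.5026, -0.8645)
n_6 = (+0.8705, -0.4923)
  (0,1): δ = 103.07°  ·
  (0,2): δ = 36.82°  ✓
  (0,3): δ = 7.76°  ✓
  (0,4): δ = 70.92°  ✓
  (0,5): δ = 112.10°  ·
  (0,6): δ = 142.43°  ·
  (1,2): δ = 113.75°  ·
  (1,3): δ = 69.17°  ✓
  (1,4): δ = 6.01°  ✓
  (1,5): δ = 35.16°  ✓
  (1,6): δ = 65.50°  ✓
  (2,3): δ = 135.42°  ·
  (2,4): δ = 72.26°  ✓
  (2,5): δ = 31.09°  ✓
  (2,6): δ = 0.75°  ✓
  (3,4): δ = 116.84°  ·
  (3,5): δ = 75.67°  ·
  (3,6): δ = 45.33°  ✓
  (4,5): δ = 138.82°  ·
  (4,6): δ = 108.49°  ·
  (5,6): δ = 149.66°  ·
antipodal pairs: 11

count = 11; pairs: (0,2), (0,3), (0,4), (1,3), (1,4), (1,5), (1,6), (2,4), (2,5), (2,6), (3,6)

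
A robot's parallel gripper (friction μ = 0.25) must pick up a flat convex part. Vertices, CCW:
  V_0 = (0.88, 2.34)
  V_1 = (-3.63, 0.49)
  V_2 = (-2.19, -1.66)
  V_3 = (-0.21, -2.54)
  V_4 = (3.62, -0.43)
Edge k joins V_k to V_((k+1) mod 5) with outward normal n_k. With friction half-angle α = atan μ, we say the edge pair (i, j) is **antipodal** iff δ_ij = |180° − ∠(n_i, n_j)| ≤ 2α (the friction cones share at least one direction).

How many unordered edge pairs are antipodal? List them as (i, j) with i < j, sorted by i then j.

α = atan 0.25 = 14.04°;  2α = 28.07°
n_0 = (-0.3795, +0.9252)
n_1 = (-0.8309, -0.5565)
n_2 = (-0.4061, -0.9138)
n_3 = (+0.4825, -0.8759)
n_4 = (+0.7109, +0.7032)
  (0,1): δ = 78.49°  ·
  (0,2): δ = 46.27°  ·
  (0,3): δ = 6.55°  ✓
  (0,4): δ = 112.38°  ·
  (1,2): δ = 147.78°  ·
  (1,3): δ = 94.96°  ·
  (1,4): δ = 10.88°  ✓
  (2,3): δ = 127.19°  ·
  (2,4): δ = 21.35°  ✓
  (3,4): δ = 74.16°  ·
antipodal pairs: 3

count = 3; pairs: (0,3), (1,4), (2,4)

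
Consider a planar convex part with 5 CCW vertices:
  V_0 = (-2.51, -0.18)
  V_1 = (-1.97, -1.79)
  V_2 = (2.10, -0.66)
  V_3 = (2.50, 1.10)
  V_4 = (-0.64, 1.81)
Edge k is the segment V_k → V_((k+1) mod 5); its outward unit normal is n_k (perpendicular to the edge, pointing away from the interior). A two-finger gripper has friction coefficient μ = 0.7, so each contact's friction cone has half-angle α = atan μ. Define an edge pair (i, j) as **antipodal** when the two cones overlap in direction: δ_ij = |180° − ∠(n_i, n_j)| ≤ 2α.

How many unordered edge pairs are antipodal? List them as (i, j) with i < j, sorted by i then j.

count = 5; pairs: (0,2), (0,3), (1,3), (1,4), (2,4)

α = atan 0.7 = 34.99°;  2α = 69.98°
n_0 = (-0.9481, -0.3180)
n_1 = (+0.2675, -0.9636)
n_2 = (+0.9751, -0.2216)
n_3 = (+0.2205, +0.9754)
n_4 = (-0.7287, +0.6848)
  (0,1): δ = 93.02°  ·
  (0,2): δ = 31.35°  ✓
  (0,3): δ = 58.72°  ✓
  (0,4): δ = 118.24°  ·
  (1,2): δ = 118.32°  ·
  (1,3): δ = 28.26°  ✓
  (1,4): δ = 31.26°  ✓
  (2,3): δ = 89.94°  ·
  (2,4): δ = 30.42°  ✓
  (3,4): δ = 120.48°  ·
antipodal pairs: 5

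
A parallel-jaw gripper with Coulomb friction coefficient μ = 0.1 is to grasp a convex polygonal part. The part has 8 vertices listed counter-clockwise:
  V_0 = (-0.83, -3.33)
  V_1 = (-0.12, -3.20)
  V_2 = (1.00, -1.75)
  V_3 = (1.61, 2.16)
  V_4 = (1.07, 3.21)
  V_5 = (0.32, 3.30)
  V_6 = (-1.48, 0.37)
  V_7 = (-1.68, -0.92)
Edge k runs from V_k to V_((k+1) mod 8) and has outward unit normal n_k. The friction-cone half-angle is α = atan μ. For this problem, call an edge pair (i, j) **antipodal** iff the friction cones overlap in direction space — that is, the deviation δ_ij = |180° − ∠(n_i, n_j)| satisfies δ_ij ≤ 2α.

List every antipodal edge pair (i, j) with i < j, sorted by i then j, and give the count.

α = atan 0.1 = 5.71°;  2α = 11.42°
n_0 = (+0.1801, -0.9836)
n_1 = (+0.7914, -0.6113)
n_2 = (+0.9880, -0.1541)
n_3 = (+0.8893, +0.4573)
n_4 = (+0.1191, +0.9929)
n_5 = (-0.8521, +0.5234)
n_6 = (-0.9882, +0.1532)
n_7 = (-0.9431, -0.3326)
  (0,1): δ = 138.06°  ·
  (0,2): δ = 109.24°  ·
  (0,3): δ = 73.16°  ·
  (0,4): δ = 17.22°  ·
  (0,5): δ = 48.06°  ·
  (0,6): δ = 70.81°  ·
  (0,7): δ = 99.05°  ·
  (1,2): δ = 151.18°  ·
  (1,3): δ = 115.10°  ·
  (1,4): δ = 59.16°  ·
  (1,5): δ = 6.12°  ✓
  (1,6): δ = 28.87°  ·
  (1,7): δ = 57.11°  ·
  (2,3): δ = 143.92°  ·
  (2,4): δ = 87.98°  ·
  (2,5): δ = 22.70°  ·
  (2,6): δ = 0.05°  ✓
  (2,7): δ = 28.29°  ·
  (3,4): δ = 124.06°  ·
  (3,5): δ = 58.78°  ·
  (3,6): δ = 36.03°  ·
  (3,7): δ = 7.79°  ✓
  (4,5): δ = 114.72°  ·
  (4,6): δ = 91.97°  ·
  (4,7): δ = 63.73°  ·
  (5,6): δ = 157.25°  ·
  (5,7): δ = 129.01°  ·
  (6,7): δ = 151.76°  ·
antipodal pairs: 3

count = 3; pairs: (1,5), (2,6), (3,7)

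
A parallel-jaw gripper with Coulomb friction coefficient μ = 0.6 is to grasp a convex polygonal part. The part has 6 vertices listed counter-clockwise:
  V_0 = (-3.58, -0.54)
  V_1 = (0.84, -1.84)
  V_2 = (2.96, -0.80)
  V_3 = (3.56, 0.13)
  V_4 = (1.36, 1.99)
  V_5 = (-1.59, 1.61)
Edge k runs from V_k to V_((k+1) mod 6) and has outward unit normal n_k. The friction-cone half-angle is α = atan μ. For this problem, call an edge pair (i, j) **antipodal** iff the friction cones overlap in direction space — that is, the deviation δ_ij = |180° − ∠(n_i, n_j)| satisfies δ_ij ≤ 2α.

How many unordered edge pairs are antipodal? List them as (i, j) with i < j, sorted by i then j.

α = atan 0.6 = 30.96°;  2α = 61.93°
n_0 = (-0.2822, -0.9594)
n_1 = (+0.4404, -0.8978)
n_2 = (+0.8403, -0.5421)
n_3 = (+0.6456, +0.7636)
n_4 = (-0.1278, +0.9918)
n_5 = (-0.7339, +0.6793)
  (0,1): δ = 137.48°  ·
  (0,2): δ = 106.44°  ·
  (0,3): δ = 23.82°  ✓
  (0,4): δ = 23.73°  ✓
  (0,5): δ = 63.60°  ·
  (1,2): δ = 148.96°  ·
  (1,3): δ = 66.34°  ·
  (1,4): δ = 18.79°  ✓
  (1,5): δ = 21.08°  ✓
  (2,3): δ = 97.38°  ·
  (2,4): δ = 49.83°  ✓
  (2,5): δ = 9.96°  ✓
  (3,4): δ = 132.45°  ·
  (3,5): δ = 92.57°  ·
  (4,5): δ = 140.13°  ·
antipodal pairs: 6

count = 6; pairs: (0,3), (0,4), (1,4), (1,5), (2,4), (2,5)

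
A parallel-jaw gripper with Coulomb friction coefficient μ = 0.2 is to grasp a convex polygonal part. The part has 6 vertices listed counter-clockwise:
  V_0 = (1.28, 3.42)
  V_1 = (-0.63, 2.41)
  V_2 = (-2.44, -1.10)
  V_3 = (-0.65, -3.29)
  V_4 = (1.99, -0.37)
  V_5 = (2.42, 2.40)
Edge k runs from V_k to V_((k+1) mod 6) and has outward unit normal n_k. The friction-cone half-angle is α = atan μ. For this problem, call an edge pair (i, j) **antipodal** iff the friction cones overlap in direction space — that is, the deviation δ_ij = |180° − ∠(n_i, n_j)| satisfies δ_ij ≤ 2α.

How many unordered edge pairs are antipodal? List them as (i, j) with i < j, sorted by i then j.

α = atan 0.2 = 11.31°;  2α = 22.62°
n_0 = (-0.4675, +0.8840)
n_1 = (-0.8888, +0.4583)
n_2 = (-0.7743, -0.6329)
n_3 = (+0.7418, -0.6706)
n_4 = (+0.9882, -0.1534)
n_5 = (+0.6668, +0.7452)
  (0,1): δ = 145.15°  ·
  (0,2): δ = 78.61°  ·
  (0,3): δ = 20.01°  ✓
  (0,4): δ = 53.31°  ·
  (0,5): δ = 110.31°  ·
  (1,2): δ = 113.46°  ·
  (1,3): δ = 14.84°  ✓
  (1,4): δ = 18.45°  ✓
  (1,5): δ = 75.46°  ·
  (2,3): δ = 81.38°  ·
  (2,4): δ = 48.08°  ·
  (2,5): δ = 8.92°  ✓
  (3,4): δ = 146.71°  ·
  (3,5): δ = 89.70°  ·
  (4,5): δ = 123.00°  ·
antipodal pairs: 4

count = 4; pairs: (0,3), (1,3), (1,4), (2,5)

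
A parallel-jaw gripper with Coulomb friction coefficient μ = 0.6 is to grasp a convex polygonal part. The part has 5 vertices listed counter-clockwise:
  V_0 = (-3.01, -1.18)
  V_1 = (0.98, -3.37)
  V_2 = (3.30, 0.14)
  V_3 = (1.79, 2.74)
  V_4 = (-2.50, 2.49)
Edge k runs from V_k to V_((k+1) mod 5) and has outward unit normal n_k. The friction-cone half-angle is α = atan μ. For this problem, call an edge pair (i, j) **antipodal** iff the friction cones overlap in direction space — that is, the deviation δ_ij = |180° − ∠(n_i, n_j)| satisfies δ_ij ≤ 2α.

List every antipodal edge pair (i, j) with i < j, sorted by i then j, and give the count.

α = atan 0.6 = 30.96°;  2α = 61.93°
n_0 = (-0.4812, -0.8766)
n_1 = (+0.8342, -0.5514)
n_2 = (+0.8647, +0.5022)
n_3 = (-0.0582, +0.9983)
n_4 = (-0.9905, +0.1376)
  (0,1): δ = 94.70°  ·
  (0,2): δ = 31.09°  ✓
  (0,3): δ = 32.10°  ✓
  (0,4): δ = 110.85°  ·
  (1,2): δ = 116.39°  ·
  (1,3): δ = 53.20°  ✓
  (1,4): δ = 25.55°  ✓
  (2,3): δ = 116.81°  ·
  (2,4): δ = 38.06°  ✓
  (3,4): δ = 101.25°  ·
antipodal pairs: 5

count = 5; pairs: (0,2), (0,3), (1,3), (1,4), (2,4)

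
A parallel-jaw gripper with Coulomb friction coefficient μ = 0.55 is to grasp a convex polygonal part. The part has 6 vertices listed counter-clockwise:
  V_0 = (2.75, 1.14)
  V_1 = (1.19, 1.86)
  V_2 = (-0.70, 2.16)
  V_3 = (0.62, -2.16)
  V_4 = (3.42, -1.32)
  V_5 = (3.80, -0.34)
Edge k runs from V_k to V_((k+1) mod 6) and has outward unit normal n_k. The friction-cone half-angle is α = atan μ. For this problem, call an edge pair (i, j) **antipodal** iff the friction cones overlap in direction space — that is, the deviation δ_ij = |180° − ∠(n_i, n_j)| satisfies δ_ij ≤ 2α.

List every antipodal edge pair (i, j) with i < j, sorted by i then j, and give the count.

α = atan 0.55 = 28.81°;  2α = 57.62°
n_0 = (+0.4191, +0.9080)
n_1 = (+0.1568, +0.9876)
n_2 = (-0.9564, -0.2922)
n_3 = (+0.2873, -0.9578)
n_4 = (+0.9324, -0.3615)
n_5 = (+0.8156, +0.5786)
  (0,1): δ = 164.24°  ·
  (0,2): δ = 48.23°  ✓
  (0,3): δ = 41.47°  ✓
  (0,4): δ = 93.58°  ·
  (0,5): δ = 150.13°  ·
  (1,2): δ = 63.99°  ·
  (1,3): δ = 25.72°  ✓
  (1,4): δ = 77.83°  ·
  (1,5): δ = 134.37°  ·
  (2,3): δ = 90.29°  ·
  (2,4): δ = 38.18°  ✓
  (2,5): δ = 18.36°  ✓
  (3,4): δ = 127.89°  ·
  (3,5): δ = 71.35°  ·
  (4,5): δ = 123.45°  ·
antipodal pairs: 5

count = 5; pairs: (0,2), (0,3), (1,3), (2,4), (2,5)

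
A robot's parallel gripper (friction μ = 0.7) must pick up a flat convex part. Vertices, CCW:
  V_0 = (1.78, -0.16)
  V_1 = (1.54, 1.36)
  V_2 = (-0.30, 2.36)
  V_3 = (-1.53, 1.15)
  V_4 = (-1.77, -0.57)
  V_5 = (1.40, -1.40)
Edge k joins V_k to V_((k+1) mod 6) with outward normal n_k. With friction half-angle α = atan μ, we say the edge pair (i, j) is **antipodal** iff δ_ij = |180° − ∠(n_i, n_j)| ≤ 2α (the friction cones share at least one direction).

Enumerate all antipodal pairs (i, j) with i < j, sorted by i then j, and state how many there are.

count = 8; pairs: (0,2), (0,3), (0,4), (1,3), (1,4), (2,4), (2,5), (3,5)

α = atan 0.7 = 34.99°;  2α = 69.98°
n_0 = (+0.9878, +0.1560)
n_1 = (+0.4775, +0.8786)
n_2 = (-0.7013, +0.7129)
n_3 = (-0.9904, +0.1382)
n_4 = (-0.2533, -0.9674)
n_5 = (+0.9561, -0.2930)
  (0,1): δ = 127.50°  ·
  (0,2): δ = 54.44°  ✓
  (0,3): δ = 16.92°  ✓
  (0,4): δ = 66.36°  ✓
  (0,5): δ = 153.99°  ·
  (1,2): δ = 106.95°  ·
  (1,3): δ = 69.42°  ✓
  (1,4): δ = 13.85°  ✓
  (1,5): δ = 101.49°  ·
  (2,3): δ = 142.47°  ·
  (2,4): δ = 59.20°  ✓
  (2,5): δ = 28.43°  ✓
  (3,4): δ = 96.73°  ·
  (3,5): δ = 9.09°  ✓
  (4,5): δ = 92.37°  ·
antipodal pairs: 8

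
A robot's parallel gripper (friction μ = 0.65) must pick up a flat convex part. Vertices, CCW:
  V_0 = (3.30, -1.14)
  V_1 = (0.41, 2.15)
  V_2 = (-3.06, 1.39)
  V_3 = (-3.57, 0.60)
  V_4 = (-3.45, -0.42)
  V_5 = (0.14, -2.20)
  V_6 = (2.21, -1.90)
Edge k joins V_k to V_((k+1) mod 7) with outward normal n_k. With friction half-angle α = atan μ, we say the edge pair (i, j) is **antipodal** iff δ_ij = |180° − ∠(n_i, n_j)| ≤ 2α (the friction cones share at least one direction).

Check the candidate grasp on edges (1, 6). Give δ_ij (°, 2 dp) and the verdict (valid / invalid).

α = atan 0.65 = 33.02°;  2α = 66.05°
edge 1: e_1 = (-3.47, -0.76);  n_1 = (-0.2139, +0.9768)
edge 6: e_6 = (+1.09, +0.76);  n_6 = (+0.5719, -0.8203)
∠(n_1, n_6) = 157.47°
δ = |180° − 157.47°| = 22.53°
22.53° ≤ 2α = 66.05°  →  valid

δ = 22.53°, valid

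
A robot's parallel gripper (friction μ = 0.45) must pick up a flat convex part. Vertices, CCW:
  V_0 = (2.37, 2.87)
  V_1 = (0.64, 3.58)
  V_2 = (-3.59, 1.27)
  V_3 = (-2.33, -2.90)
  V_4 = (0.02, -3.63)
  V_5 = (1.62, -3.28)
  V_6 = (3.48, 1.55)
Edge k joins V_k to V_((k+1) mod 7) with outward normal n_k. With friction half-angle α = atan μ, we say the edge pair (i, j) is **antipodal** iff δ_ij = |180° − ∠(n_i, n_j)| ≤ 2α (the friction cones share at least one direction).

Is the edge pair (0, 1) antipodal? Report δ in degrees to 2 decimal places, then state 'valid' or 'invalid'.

δ = 129.05°, invalid

α = atan 0.45 = 24.23°;  2α = 48.46°
edge 0: e_0 = (-1.73, +0.71);  n_0 = (+0.3797, +0.9251)
edge 1: e_1 = (-4.23, -2.31);  n_1 = (-0.4793, +0.8777)
∠(n_0, n_1) = 50.95°
δ = |180° − 50.95°| = 129.05°
129.05° > 2α = 48.46°  →  invalid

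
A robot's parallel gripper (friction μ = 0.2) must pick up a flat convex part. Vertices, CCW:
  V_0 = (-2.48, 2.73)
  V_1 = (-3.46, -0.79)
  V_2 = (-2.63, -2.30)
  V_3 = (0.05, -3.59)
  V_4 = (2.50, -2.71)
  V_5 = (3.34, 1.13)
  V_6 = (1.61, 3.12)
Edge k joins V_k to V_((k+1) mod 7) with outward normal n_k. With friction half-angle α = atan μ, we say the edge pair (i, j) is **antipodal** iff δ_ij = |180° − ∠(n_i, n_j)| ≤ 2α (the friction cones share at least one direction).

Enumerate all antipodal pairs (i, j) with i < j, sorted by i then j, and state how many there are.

α = atan 0.2 = 11.31°;  2α = 22.62°
n_0 = (-0.9634, +0.2682)
n_1 = (-0.8763, -0.4817)
n_2 = (-0.4337, -0.9011)
n_3 = (+0.3380, -0.9411)
n_4 = (+0.9769, -0.2137)
n_5 = (+0.7547, +0.6561)
n_6 = (-0.0949, +0.9955)
  (0,1): δ = 135.65°  ·
  (0,2): δ = 100.15°  ·
  (0,3): δ = 54.68°  ·
  (0,4): δ = 3.22°  ✓
  (0,5): δ = 56.56°  ·
  (0,6): δ = 111.00°  ·
  (1,2): δ = 144.50°  ·
  (1,3): δ = 99.04°  ·
  (1,4): δ = 41.14°  ·
  (1,5): δ = 12.21°  ✓
  (1,6): δ = 66.65°  ·
  (2,3): δ = 134.54°  ·
  (2,4): δ = 76.64°  ·
  (2,5): δ = 23.29°  ·
  (2,6): δ = 31.15°  ·
  (3,4): δ = 122.10°  ·
  (3,5): δ = 68.76°  ·
  (3,6): δ = 14.31°  ✓
  (4,5): δ = 126.66°  ·
  (4,6): δ = 72.21°  ·
  (5,6): δ = 125.56°  ·
antipodal pairs: 3

count = 3; pairs: (0,4), (1,5), (3,6)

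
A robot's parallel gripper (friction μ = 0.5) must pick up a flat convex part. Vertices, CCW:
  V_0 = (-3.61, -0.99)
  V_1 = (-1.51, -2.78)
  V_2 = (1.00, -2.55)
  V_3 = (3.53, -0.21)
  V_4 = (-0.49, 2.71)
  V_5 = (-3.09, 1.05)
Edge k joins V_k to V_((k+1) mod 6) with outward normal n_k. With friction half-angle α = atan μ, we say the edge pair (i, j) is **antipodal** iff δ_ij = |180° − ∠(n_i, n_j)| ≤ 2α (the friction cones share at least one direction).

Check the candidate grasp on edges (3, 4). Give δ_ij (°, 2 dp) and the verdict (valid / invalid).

δ = 111.45°, invalid

α = atan 0.5 = 26.57°;  2α = 53.13°
edge 3: e_3 = (-4.02, +2.92);  n_3 = (+0.5877, +0.8091)
edge 4: e_4 = (-2.60, -1.66);  n_4 = (-0.5381, +0.8429)
∠(n_3, n_4) = 68.55°
δ = |180° − 68.55°| = 111.45°
111.45° > 2α = 53.13°  →  invalid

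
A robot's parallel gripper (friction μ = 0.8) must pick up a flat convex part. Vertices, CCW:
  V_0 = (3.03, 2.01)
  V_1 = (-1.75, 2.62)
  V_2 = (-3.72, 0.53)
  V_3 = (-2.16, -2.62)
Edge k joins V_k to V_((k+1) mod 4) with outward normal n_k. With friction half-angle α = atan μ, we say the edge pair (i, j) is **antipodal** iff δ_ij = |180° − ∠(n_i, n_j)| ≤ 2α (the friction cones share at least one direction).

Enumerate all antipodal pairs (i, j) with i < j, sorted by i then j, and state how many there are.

α = atan 0.8 = 38.66°;  2α = 77.32°
n_0 = (+0.1266, +0.9920)
n_1 = (-0.7277, +0.6859)
n_2 = (-0.8961, -0.4438)
n_3 = (+0.6657, -0.7462)
  (0,1): δ = 126.03°  ·
  (0,2): δ = 56.38°  ✓
  (0,3): δ = 49.01°  ✓
  (1,2): δ = 110.35°  ·
  (1,3): δ = 4.96°  ✓
  (2,3): δ = 74.61°  ✓
antipodal pairs: 4

count = 4; pairs: (0,2), (0,3), (1,3), (2,3)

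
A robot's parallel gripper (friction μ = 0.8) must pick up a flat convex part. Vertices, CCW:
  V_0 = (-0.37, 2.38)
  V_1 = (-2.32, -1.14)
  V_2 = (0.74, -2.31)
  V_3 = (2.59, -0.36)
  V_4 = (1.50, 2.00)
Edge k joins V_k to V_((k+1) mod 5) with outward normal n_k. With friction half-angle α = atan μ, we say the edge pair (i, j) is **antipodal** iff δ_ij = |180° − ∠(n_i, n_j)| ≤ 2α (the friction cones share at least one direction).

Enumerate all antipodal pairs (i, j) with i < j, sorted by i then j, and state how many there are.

α = atan 0.8 = 38.66°;  2α = 77.32°
n_0 = (-0.8747, +0.4846)
n_1 = (-0.3571, -0.9341)
n_2 = (+0.7255, -0.6883)
n_3 = (+0.9078, +0.4193)
n_4 = (+0.1991, +0.9800)
  (0,1): δ = 81.94°  ·
  (0,2): δ = 14.51°  ✓
  (0,3): δ = 53.78°  ✓
  (0,4): δ = 107.50°  ·
  (1,2): δ = 112.57°  ·
  (1,3): δ = 44.28°  ✓
  (1,4): δ = 9.44°  ✓
  (2,3): δ = 111.72°  ·
  (2,4): δ = 57.99°  ✓
  (3,4): δ = 126.28°  ·
antipodal pairs: 5

count = 5; pairs: (0,2), (0,3), (1,3), (1,4), (2,4)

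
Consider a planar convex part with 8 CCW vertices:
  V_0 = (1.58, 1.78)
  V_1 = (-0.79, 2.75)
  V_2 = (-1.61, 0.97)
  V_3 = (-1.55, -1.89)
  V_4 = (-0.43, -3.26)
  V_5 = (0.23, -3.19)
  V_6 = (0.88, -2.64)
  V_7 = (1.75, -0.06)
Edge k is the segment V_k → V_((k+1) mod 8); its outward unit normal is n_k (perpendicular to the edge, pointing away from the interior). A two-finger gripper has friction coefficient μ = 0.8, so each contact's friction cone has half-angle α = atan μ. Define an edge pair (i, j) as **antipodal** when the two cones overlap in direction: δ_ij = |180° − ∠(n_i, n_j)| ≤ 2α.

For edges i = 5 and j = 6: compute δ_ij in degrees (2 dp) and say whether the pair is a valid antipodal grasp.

δ = 148.87°, invalid

α = atan 0.8 = 38.66°;  2α = 77.32°
edge 5: e_5 = (+0.65, +0.55);  n_5 = (+0.6459, -0.7634)
edge 6: e_6 = (+0.87, +2.58);  n_6 = (+0.9476, -0.3195)
∠(n_5, n_6) = 31.13°
δ = |180° − 31.13°| = 148.87°
148.87° > 2α = 77.32°  →  invalid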